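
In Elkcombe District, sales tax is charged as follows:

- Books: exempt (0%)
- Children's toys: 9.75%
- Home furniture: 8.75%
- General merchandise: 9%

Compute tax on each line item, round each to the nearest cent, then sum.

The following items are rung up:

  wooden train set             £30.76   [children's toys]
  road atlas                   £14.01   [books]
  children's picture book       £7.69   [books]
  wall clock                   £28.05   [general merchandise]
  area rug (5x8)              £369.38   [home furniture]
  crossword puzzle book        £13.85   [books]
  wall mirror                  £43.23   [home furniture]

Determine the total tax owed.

Wooden train set £30.76: children's toys → 9.75% → £3.00
Road atlas £14.01: books → 0% → £0.00
Children's picture book £7.69: books → 0% → £0.00
Wall clock £28.05: general merchandise → 9% → £2.52
Area rug (5x8) £369.38: home furniture → 8.75% → £32.32
Crossword puzzle book £13.85: books → 0% → £0.00
Wall mirror £43.23: home furniture → 8.75% → £3.78
Total tax = £3.00 + £2.52 + £32.32 + £3.78 = £41.62

£41.62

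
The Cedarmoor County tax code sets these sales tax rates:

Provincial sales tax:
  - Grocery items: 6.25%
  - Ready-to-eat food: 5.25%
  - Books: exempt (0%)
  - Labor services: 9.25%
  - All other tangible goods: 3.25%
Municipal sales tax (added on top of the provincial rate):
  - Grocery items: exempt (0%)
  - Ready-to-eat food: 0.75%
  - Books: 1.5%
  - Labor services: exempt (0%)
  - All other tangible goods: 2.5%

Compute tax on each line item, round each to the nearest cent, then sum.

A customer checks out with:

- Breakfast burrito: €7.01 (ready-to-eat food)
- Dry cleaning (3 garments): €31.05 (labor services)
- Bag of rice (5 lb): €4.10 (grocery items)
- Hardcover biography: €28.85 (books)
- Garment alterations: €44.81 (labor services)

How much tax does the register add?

€8.12

Breakfast burrito €7.01: ready-to-eat food → 5.25% + 0.75% municipal = 6% → €0.42
Dry cleaning (3 garments) €31.05: labor services → 9.25% + 0% municipal = 9.25% → €2.87
Bag of rice (5 lb) €4.10: grocery items → 6.25% + 0% municipal = 6.25% → €0.26
Hardcover biography €28.85: books → 0% + 1.5% municipal = 1.5% → €0.43
Garment alterations €44.81: labor services → 9.25% + 0% municipal = 9.25% → €4.14
Total tax = €0.42 + €2.87 + €0.26 + €0.43 + €4.14 = €8.12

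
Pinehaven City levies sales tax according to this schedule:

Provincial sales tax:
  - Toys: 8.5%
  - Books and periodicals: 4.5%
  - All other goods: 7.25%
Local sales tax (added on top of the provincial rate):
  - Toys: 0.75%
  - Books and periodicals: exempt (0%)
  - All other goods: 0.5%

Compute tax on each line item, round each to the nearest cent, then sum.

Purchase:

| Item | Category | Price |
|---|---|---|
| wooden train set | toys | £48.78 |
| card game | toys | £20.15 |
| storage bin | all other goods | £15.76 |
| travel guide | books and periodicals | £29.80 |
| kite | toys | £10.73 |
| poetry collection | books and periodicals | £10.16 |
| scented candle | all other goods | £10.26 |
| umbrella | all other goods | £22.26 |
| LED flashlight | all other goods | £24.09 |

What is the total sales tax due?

£14.78

Wooden train set £48.78: toys → 8.5% + 0.75% local = 9.25% → £4.51
Card game £20.15: toys → 8.5% + 0.75% local = 9.25% → £1.86
Storage bin £15.76: all other goods → 7.25% + 0.5% local = 7.75% → £1.22
Travel guide £29.80: books and periodicals → 4.5% + 0% local = 4.5% → £1.34
Kite £10.73: toys → 8.5% + 0.75% local = 9.25% → £0.99
Poetry collection £10.16: books and periodicals → 4.5% + 0% local = 4.5% → £0.46
Scented candle £10.26: all other goods → 7.25% + 0.5% local = 7.75% → £0.80
Umbrella £22.26: all other goods → 7.25% + 0.5% local = 7.75% → £1.73
LED flashlight £24.09: all other goods → 7.25% + 0.5% local = 7.75% → £1.87
Total tax = £4.51 + £1.86 + £1.22 + £1.34 + £0.99 + £0.46 + £0.80 + £1.73 + £1.87 = £14.78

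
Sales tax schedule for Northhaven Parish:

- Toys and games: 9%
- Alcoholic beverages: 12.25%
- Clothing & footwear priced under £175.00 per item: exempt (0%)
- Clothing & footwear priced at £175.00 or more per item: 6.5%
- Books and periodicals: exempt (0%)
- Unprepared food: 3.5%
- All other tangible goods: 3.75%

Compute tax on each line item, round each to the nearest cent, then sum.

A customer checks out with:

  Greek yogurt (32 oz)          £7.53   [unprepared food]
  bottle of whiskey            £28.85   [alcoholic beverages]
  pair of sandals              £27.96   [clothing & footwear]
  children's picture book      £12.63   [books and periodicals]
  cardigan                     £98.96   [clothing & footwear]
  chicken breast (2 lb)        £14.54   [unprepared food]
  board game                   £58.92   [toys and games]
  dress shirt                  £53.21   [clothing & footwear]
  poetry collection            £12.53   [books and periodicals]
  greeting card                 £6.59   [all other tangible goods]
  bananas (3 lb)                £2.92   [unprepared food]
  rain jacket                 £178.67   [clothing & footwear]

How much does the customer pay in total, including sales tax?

£524.87

Greek yogurt (32 oz) £7.53: unprepared food → 3.5% → £0.26
Bottle of whiskey £28.85: alcoholic beverages → 12.25% → £3.53
Pair of sandals £27.96: clothing & footwear, under £175.00 → 0% → £0.00
Children's picture book £12.63: books and periodicals → 0% → £0.00
Cardigan £98.96: clothing & footwear, under £175.00 → 0% → £0.00
Chicken breast (2 lb) £14.54: unprepared food → 3.5% → £0.51
Board game £58.92: toys and games → 9% → £5.30
Dress shirt £53.21: clothing & footwear, under £175.00 → 0% → £0.00
Poetry collection £12.53: books and periodicals → 0% → £0.00
Greeting card £6.59: all other tangible goods → 3.75% → £0.25
Bananas (3 lb) £2.92: unprepared food → 3.5% → £0.10
Rain jacket £178.67: clothing & footwear, £175.00 or more → 6.5% → £11.61
Subtotal = £503.31; tax = £21.56; total due = £524.87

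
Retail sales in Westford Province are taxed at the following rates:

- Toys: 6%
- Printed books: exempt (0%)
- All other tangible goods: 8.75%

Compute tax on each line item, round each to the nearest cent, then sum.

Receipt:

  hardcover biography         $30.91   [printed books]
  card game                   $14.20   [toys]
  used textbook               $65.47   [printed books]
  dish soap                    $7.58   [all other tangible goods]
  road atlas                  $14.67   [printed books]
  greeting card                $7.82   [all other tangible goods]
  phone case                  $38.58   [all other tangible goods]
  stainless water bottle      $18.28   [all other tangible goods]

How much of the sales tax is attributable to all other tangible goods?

$6.32

Dish soap $7.58: all other tangible goods → 8.75% → $0.66
Greeting card $7.82: all other tangible goods → 8.75% → $0.68
Phone case $38.58: all other tangible goods → 8.75% → $3.38
Stainless water bottle $18.28: all other tangible goods → 8.75% → $1.60
Tax on all other tangible goods = $0.66 + $0.68 + $3.38 + $1.60 = $6.32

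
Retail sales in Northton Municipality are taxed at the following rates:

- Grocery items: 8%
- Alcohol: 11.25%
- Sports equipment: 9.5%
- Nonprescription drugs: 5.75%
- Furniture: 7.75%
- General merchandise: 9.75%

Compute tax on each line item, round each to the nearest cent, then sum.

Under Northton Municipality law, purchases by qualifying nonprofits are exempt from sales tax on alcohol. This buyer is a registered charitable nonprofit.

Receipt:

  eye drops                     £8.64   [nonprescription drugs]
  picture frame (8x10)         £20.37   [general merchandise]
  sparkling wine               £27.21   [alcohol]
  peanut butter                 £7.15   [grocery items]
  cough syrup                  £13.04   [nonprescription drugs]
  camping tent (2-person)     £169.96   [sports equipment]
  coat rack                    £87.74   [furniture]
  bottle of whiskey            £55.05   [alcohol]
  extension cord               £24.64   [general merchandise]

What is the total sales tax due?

Eye drops £8.64: nonprescription drugs → 5.75% → £0.50
Picture frame (8x10) £20.37: general merchandise → 9.75% → £1.99
Sparkling wine £27.21: alcohol, buyer-exempt → 0% → £0.00
Peanut butter £7.15: grocery items → 8% → £0.57
Cough syrup £13.04: nonprescription drugs → 5.75% → £0.75
Camping tent (2-person) £169.96: sports equipment → 9.5% → £16.15
Coat rack £87.74: furniture → 7.75% → £6.80
Bottle of whiskey £55.05: alcohol, buyer-exempt → 0% → £0.00
Extension cord £24.64: general merchandise → 9.75% → £2.40
Total tax = £0.50 + £1.99 + £0.57 + £0.75 + £16.15 + £6.80 + £2.40 = £29.16

£29.16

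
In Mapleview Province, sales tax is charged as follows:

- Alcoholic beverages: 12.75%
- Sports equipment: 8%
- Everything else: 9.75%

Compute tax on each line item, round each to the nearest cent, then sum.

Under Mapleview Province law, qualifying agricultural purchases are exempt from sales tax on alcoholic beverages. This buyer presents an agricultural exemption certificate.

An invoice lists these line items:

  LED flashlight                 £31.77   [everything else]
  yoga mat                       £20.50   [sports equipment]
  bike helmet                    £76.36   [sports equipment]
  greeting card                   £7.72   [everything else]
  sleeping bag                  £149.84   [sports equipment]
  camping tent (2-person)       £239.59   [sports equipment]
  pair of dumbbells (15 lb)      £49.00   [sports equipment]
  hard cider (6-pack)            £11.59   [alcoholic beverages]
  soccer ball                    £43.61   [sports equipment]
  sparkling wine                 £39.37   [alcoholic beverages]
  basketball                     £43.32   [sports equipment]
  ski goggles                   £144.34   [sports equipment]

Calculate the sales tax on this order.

LED flashlight £31.77: everything else → 9.75% → £3.10
Yoga mat £20.50: sports equipment → 8% → £1.64
Bike helmet £76.36: sports equipment → 8% → £6.11
Greeting card £7.72: everything else → 9.75% → £0.75
Sleeping bag £149.84: sports equipment → 8% → £11.99
Camping tent (2-person) £239.59: sports equipment → 8% → £19.17
Pair of dumbbells (15 lb) £49.00: sports equipment → 8% → £3.92
Hard cider (6-pack) £11.59: alcoholic beverages, buyer-exempt → 0% → £0.00
Soccer ball £43.61: sports equipment → 8% → £3.49
Sparkling wine £39.37: alcoholic beverages, buyer-exempt → 0% → £0.00
Basketball £43.32: sports equipment → 8% → £3.47
Ski goggles £144.34: sports equipment → 8% → £11.55
Total tax = £3.10 + £1.64 + £6.11 + £0.75 + £11.99 + £19.17 + £3.92 + £3.49 + £3.47 + £11.55 = £65.19

£65.19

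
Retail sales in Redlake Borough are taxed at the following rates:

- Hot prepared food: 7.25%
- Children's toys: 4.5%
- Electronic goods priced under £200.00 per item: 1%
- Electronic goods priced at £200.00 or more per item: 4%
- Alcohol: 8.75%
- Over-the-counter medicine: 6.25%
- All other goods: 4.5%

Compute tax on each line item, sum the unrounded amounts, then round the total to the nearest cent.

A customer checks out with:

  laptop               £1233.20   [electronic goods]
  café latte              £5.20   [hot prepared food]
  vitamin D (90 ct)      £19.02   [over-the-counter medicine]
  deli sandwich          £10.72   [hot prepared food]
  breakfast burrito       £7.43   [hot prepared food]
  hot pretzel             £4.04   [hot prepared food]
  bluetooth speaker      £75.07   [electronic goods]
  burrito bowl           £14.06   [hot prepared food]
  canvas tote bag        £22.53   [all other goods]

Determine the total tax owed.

£55.29

Laptop £1233.20: electronic goods, £200.00 or more → 4% → £49.328
Café latte £5.20: hot prepared food → 7.25% → £0.377
Vitamin D (90 ct) £19.02: over-the-counter medicine → 6.25% → £1.18875
Deli sandwich £10.72: hot prepared food → 7.25% → £0.7772
Breakfast burrito £7.43: hot prepared food → 7.25% → £0.538675
Hot pretzel £4.04: hot prepared food → 7.25% → £0.2929
Bluetooth speaker £75.07: electronic goods, under £200.00 → 1% → £0.7507
Burrito bowl £14.06: hot prepared food → 7.25% → £1.01935
Canvas tote bag £22.53: all other goods → 4.5% → £1.01385
Unrounded tax sum = £55.286425 → £55.29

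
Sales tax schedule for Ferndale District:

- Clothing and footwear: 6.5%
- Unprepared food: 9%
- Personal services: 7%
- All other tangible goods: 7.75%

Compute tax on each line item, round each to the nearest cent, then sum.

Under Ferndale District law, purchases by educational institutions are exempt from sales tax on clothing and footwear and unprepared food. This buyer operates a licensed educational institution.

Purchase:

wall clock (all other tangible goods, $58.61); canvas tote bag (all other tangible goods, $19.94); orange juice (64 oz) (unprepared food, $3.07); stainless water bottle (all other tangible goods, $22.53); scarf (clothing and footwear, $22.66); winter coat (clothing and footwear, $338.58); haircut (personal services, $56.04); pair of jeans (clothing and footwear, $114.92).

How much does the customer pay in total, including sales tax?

Wall clock $58.61: all other tangible goods → 7.75% → $4.54
Canvas tote bag $19.94: all other tangible goods → 7.75% → $1.55
Orange juice (64 oz) $3.07: unprepared food, buyer-exempt → 0% → $0.00
Stainless water bottle $22.53: all other tangible goods → 7.75% → $1.75
Scarf $22.66: clothing and footwear, buyer-exempt → 0% → $0.00
Winter coat $338.58: clothing and footwear, buyer-exempt → 0% → $0.00
Haircut $56.04: personal services → 7% → $3.92
Pair of jeans $114.92: clothing and footwear, buyer-exempt → 0% → $0.00
Subtotal = $636.35; tax = $11.76; total due = $648.11

$648.11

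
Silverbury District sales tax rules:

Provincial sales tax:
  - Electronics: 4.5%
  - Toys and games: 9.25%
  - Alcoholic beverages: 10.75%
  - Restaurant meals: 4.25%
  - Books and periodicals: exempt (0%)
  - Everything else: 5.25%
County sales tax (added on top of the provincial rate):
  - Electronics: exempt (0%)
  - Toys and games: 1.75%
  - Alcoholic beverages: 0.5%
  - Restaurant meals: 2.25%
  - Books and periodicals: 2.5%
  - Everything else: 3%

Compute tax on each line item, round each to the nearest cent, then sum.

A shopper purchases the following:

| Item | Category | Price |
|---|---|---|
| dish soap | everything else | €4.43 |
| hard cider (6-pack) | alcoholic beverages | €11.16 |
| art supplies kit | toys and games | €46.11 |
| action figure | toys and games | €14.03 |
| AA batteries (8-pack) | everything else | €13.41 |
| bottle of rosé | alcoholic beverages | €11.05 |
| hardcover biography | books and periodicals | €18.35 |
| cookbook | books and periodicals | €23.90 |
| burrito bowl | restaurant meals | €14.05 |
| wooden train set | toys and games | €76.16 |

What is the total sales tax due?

€20.94

Dish soap €4.43: everything else → 5.25% + 3% county = 8.25% → €0.37
Hard cider (6-pack) €11.16: alcoholic beverages → 10.75% + 0.5% county = 11.25% → €1.26
Art supplies kit €46.11: toys and games → 9.25% + 1.75% county = 11% → €5.07
Action figure €14.03: toys and games → 9.25% + 1.75% county = 11% → €1.54
AA batteries (8-pack) €13.41: everything else → 5.25% + 3% county = 8.25% → €1.11
Bottle of rosé €11.05: alcoholic beverages → 10.75% + 0.5% county = 11.25% → €1.24
Hardcover biography €18.35: books and periodicals → 0% + 2.5% county = 2.5% → €0.46
Cookbook €23.90: books and periodicals → 0% + 2.5% county = 2.5% → €0.60
Burrito bowl €14.05: restaurant meals → 4.25% + 2.25% county = 6.5% → €0.91
Wooden train set €76.16: toys and games → 9.25% + 1.75% county = 11% → €8.38
Total tax = €0.37 + €1.26 + €5.07 + €1.54 + €1.11 + €1.24 + €0.46 + €0.60 + €0.91 + €8.38 = €20.94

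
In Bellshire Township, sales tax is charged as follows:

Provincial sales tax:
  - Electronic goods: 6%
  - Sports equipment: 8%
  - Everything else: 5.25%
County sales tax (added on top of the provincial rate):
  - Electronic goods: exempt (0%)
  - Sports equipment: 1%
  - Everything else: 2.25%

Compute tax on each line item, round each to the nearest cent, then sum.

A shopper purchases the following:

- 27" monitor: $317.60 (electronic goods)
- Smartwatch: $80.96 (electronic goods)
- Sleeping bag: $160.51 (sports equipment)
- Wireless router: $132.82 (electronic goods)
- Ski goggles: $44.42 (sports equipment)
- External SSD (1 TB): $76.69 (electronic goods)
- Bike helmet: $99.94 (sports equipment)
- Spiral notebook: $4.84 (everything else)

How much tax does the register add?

27" monitor $317.60: electronic goods → 6% + 0% county = 6% → $19.06
Smartwatch $80.96: electronic goods → 6% + 0% county = 6% → $4.86
Sleeping bag $160.51: sports equipment → 8% + 1% county = 9% → $14.45
Wireless router $132.82: electronic goods → 6% + 0% county = 6% → $7.97
Ski goggles $44.42: sports equipment → 8% + 1% county = 9% → $4.00
External SSD (1 TB) $76.69: electronic goods → 6% + 0% county = 6% → $4.60
Bike helmet $99.94: sports equipment → 8% + 1% county = 9% → $8.99
Spiral notebook $4.84: everything else → 5.25% + 2.25% county = 7.5% → $0.36
Total tax = $19.06 + $4.86 + $14.45 + $7.97 + $4.00 + $4.60 + $8.99 + $0.36 = $64.29

$64.29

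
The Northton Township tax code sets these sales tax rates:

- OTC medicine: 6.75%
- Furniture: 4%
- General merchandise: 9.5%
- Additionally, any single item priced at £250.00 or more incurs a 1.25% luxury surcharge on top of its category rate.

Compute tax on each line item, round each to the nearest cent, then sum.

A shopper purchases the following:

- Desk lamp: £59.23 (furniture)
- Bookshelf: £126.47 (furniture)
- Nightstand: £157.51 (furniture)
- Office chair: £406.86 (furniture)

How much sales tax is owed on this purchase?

£35.09

Desk lamp £59.23: furniture → 4% → £2.37
Bookshelf £126.47: furniture → 4% → £5.06
Nightstand £157.51: furniture → 4% → £6.30
Office chair £406.86: furniture → 4% + 1.25% surcharge = 5.25% → £21.36
Total tax = £2.37 + £5.06 + £6.30 + £21.36 = £35.09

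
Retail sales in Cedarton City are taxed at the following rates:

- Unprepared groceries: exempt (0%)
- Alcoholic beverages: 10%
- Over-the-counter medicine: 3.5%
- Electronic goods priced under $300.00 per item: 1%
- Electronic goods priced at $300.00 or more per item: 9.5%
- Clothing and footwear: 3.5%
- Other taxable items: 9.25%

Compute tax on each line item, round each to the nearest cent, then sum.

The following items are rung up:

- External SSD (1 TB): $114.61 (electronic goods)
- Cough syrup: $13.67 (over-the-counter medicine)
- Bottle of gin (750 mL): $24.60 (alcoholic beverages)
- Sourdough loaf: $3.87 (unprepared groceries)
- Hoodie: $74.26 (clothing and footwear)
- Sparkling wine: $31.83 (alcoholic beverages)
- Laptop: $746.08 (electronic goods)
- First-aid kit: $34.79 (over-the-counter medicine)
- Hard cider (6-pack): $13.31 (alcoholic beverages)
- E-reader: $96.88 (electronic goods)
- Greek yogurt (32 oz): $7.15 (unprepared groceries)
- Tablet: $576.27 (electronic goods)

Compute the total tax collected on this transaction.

External SSD (1 TB) $114.61: electronic goods, under $300.00 → 1% → $1.15
Cough syrup $13.67: over-the-counter medicine → 3.5% → $0.48
Bottle of gin (750 mL) $24.60: alcoholic beverages → 10% → $2.46
Sourdough loaf $3.87: unprepared groceries → 0% → $0.00
Hoodie $74.26: clothing and footwear → 3.5% → $2.60
Sparkling wine $31.83: alcoholic beverages → 10% → $3.18
Laptop $746.08: electronic goods, $300.00 or more → 9.5% → $70.88
First-aid kit $34.79: over-the-counter medicine → 3.5% → $1.22
Hard cider (6-pack) $13.31: alcoholic beverages → 10% → $1.33
E-reader $96.88: electronic goods, under $300.00 → 1% → $0.97
Greek yogurt (32 oz) $7.15: unprepared groceries → 0% → $0.00
Tablet $576.27: electronic goods, $300.00 or more → 9.5% → $54.75
Total tax = $1.15 + $0.48 + $2.46 + $2.60 + $3.18 + $70.88 + $1.22 + $1.33 + $0.97 + $54.75 = $139.02

$139.02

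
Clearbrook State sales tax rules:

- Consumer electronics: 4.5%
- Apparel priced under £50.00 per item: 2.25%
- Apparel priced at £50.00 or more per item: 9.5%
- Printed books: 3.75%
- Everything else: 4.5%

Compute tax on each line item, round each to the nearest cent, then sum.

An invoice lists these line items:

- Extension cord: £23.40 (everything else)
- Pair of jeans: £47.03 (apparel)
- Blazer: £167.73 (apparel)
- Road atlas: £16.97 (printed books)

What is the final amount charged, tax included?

Extension cord £23.40: everything else → 4.5% → £1.05
Pair of jeans £47.03: apparel, under £50.00 → 2.25% → £1.06
Blazer £167.73: apparel, £50.00 or more → 9.5% → £15.93
Road atlas £16.97: printed books → 3.75% → £0.64
Subtotal = £255.13; tax = £18.68; total due = £273.81

£273.81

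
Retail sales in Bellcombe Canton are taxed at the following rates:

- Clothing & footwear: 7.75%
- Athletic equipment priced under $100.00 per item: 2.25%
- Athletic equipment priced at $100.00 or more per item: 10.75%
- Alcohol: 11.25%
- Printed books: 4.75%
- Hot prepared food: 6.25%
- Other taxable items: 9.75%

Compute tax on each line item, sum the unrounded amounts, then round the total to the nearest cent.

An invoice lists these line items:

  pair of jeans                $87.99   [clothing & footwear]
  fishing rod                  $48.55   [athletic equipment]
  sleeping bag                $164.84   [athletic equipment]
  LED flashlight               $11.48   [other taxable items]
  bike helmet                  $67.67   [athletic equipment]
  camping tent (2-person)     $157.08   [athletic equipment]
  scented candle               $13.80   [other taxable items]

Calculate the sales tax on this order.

Pair of jeans $87.99: clothing & footwear → 7.75% → $6.819225
Fishing rod $48.55: athletic equipment, under $100.00 → 2.25% → $1.092375
Sleeping bag $164.84: athletic equipment, $100.00 or more → 10.75% → $17.7203
LED flashlight $11.48: other taxable items → 9.75% → $1.1193
Bike helmet $67.67: athletic equipment, under $100.00 → 2.25% → $1.522575
Camping tent (2-person) $157.08: athletic equipment, $100.00 or more → 10.75% → $16.8861
Scented candle $13.80: other taxable items → 9.75% → $1.3455
Unrounded tax sum = $46.505375 → $46.51

$46.51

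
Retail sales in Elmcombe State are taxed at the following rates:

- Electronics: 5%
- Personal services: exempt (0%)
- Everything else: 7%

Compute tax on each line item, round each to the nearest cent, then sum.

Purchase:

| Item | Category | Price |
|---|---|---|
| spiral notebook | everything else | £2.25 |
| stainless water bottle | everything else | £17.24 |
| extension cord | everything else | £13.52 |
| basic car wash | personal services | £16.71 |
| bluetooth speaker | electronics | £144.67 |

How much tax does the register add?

£9.55

Spiral notebook £2.25: everything else → 7% → £0.16
Stainless water bottle £17.24: everything else → 7% → £1.21
Extension cord £13.52: everything else → 7% → £0.95
Basic car wash £16.71: personal services → 0% → £0.00
Bluetooth speaker £144.67: electronics → 5% → £7.23
Total tax = £0.16 + £1.21 + £0.95 + £7.23 = £9.55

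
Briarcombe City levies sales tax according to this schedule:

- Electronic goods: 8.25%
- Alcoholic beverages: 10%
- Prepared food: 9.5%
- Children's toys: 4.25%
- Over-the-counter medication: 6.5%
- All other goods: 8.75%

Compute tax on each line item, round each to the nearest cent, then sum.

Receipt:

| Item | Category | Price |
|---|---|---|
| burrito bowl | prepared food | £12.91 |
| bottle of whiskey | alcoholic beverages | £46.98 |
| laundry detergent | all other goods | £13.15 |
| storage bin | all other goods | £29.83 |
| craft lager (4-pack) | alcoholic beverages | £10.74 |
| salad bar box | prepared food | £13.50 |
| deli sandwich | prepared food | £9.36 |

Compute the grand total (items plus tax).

Burrito bowl £12.91: prepared food → 9.5% → £1.23
Bottle of whiskey £46.98: alcoholic beverages → 10% → £4.70
Laundry detergent £13.15: all other goods → 8.75% → £1.15
Storage bin £29.83: all other goods → 8.75% → £2.61
Craft lager (4-pack) £10.74: alcoholic beverages → 10% → £1.07
Salad bar box £13.50: prepared food → 9.5% → £1.28
Deli sandwich £9.36: prepared food → 9.5% → £0.89
Subtotal = £136.47; tax = £12.93; total due = £149.40

£149.40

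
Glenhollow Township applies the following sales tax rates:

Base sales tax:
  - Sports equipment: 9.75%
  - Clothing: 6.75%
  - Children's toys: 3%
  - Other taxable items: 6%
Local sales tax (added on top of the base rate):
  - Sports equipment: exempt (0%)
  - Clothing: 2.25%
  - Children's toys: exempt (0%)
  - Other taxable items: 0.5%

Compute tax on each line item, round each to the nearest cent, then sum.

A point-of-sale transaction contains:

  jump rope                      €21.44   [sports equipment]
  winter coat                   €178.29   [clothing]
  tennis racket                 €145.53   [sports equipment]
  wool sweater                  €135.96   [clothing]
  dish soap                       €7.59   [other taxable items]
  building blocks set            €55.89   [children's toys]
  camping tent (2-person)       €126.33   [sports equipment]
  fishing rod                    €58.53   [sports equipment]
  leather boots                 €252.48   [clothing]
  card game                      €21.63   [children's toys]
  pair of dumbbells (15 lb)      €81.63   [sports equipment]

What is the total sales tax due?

€96.10

Jump rope €21.44: sports equipment → 9.75% + 0% local = 9.75% → €2.09
Winter coat €178.29: clothing → 6.75% + 2.25% local = 9% → €16.05
Tennis racket €145.53: sports equipment → 9.75% + 0% local = 9.75% → €14.19
Wool sweater €135.96: clothing → 6.75% + 2.25% local = 9% → €12.24
Dish soap €7.59: other taxable items → 6% + 0.5% local = 6.5% → €0.49
Building blocks set €55.89: children's toys → 3% + 0% local = 3% → €1.68
Camping tent (2-person) €126.33: sports equipment → 9.75% + 0% local = 9.75% → €12.32
Fishing rod €58.53: sports equipment → 9.75% + 0% local = 9.75% → €5.71
Leather boots €252.48: clothing → 6.75% + 2.25% local = 9% → €22.72
Card game €21.63: children's toys → 3% + 0% local = 3% → €0.65
Pair of dumbbells (15 lb) €81.63: sports equipment → 9.75% + 0% local = 9.75% → €7.96
Total tax = €2.09 + €16.05 + €14.19 + €12.24 + €0.49 + €1.68 + €12.32 + €5.71 + €22.72 + €0.65 + €7.96 = €96.10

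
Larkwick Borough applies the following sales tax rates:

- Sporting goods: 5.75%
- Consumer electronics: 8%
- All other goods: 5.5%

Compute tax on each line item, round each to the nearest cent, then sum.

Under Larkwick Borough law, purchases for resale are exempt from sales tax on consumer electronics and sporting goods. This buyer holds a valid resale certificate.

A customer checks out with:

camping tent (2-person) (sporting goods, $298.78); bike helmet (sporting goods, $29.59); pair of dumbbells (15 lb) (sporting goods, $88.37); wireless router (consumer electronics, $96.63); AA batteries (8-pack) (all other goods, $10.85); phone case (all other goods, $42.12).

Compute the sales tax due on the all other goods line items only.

AA batteries (8-pack) $10.85: all other goods → 5.5% → $0.60
Phone case $42.12: all other goods → 5.5% → $2.32
Tax on all other goods = $0.60 + $2.32 = $2.92

$2.92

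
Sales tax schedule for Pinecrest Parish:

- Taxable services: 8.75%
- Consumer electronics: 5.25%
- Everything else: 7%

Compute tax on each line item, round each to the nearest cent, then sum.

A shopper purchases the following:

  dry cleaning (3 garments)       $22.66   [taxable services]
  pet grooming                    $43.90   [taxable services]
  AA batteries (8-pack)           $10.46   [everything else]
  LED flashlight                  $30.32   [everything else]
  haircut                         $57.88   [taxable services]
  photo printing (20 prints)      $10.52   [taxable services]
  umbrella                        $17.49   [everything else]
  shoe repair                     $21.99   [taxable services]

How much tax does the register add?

Dry cleaning (3 garments) $22.66: taxable services → 8.75% → $1.98
Pet grooming $43.90: taxable services → 8.75% → $3.84
AA batteries (8-pack) $10.46: everything else → 7% → $0.73
LED flashlight $30.32: everything else → 7% → $2.12
Haircut $57.88: taxable services → 8.75% → $5.06
Photo printing (20 prints) $10.52: taxable services → 8.75% → $0.92
Umbrella $17.49: everything else → 7% → $1.22
Shoe repair $21.99: taxable services → 8.75% → $1.92
Total tax = $1.98 + $3.84 + $0.73 + $2.12 + $5.06 + $0.92 + $1.22 + $1.92 = $17.79

$17.79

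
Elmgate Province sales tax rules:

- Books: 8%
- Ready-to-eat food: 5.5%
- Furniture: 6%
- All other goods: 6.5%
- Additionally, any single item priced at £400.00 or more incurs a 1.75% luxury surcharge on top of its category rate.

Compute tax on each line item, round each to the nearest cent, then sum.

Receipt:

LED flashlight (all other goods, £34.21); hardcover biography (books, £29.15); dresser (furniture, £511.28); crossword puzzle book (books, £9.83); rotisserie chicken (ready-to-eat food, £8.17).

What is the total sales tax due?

£45.41

LED flashlight £34.21: all other goods → 6.5% → £2.22
Hardcover biography £29.15: books → 8% → £2.33
Dresser £511.28: furniture → 6% + 1.75% surcharge = 7.75% → £39.62
Crossword puzzle book £9.83: books → 8% → £0.79
Rotisserie chicken £8.17: ready-to-eat food → 5.5% → £0.45
Total tax = £2.22 + £2.33 + £39.62 + £0.79 + £0.45 = £45.41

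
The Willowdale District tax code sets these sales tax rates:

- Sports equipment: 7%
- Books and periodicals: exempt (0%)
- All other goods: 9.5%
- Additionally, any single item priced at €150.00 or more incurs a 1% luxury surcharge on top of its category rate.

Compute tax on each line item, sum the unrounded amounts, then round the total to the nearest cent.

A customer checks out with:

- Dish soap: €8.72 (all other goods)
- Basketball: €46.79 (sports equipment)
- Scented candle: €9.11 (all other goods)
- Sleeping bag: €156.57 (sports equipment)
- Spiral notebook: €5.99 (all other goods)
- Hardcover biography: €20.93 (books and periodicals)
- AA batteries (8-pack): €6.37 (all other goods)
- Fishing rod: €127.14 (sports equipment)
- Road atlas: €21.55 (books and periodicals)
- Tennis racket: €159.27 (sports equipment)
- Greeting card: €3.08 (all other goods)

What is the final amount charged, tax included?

Dish soap €8.72: all other goods → 9.5% → €0.8284
Basketball €46.79: sports equipment → 7% → €3.2753
Scented candle €9.11: all other goods → 9.5% → €0.86545
Sleeping bag €156.57: sports equipment → 7% + 1% surcharge = 8% → €12.5256
Spiral notebook €5.99: all other goods → 9.5% → €0.56905
Hardcover biography €20.93: books and periodicals → 0% → €0.00
AA batteries (8-pack) €6.37: all other goods → 9.5% → €0.60515
Fishing rod €127.14: sports equipment → 7% → €8.8998
Road atlas €21.55: books and periodicals → 0% → €0.00
Tennis racket €159.27: sports equipment → 7% + 1% surcharge = 8% → €12.7416
Greeting card €3.08: all other goods → 9.5% → €0.2926
Subtotal = €565.52; unrounded tax = €40.60295 → €40.60; total due = €606.12

€606.12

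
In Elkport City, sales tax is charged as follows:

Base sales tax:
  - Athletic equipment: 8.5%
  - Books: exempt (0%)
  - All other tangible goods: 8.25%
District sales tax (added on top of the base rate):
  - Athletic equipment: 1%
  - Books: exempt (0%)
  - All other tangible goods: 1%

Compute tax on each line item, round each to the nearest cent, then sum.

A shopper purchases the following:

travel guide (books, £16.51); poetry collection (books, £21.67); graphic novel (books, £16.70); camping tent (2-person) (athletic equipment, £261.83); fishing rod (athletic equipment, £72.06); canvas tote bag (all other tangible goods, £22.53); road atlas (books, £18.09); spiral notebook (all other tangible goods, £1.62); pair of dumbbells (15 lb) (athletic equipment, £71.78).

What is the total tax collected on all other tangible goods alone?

Canvas tote bag £22.53: all other tangible goods → 8.25% + 1% district = 9.25% → £2.08
Spiral notebook £1.62: all other tangible goods → 8.25% + 1% district = 9.25% → £0.15
Tax on all other tangible goods = £2.08 + £0.15 = £2.23

£2.23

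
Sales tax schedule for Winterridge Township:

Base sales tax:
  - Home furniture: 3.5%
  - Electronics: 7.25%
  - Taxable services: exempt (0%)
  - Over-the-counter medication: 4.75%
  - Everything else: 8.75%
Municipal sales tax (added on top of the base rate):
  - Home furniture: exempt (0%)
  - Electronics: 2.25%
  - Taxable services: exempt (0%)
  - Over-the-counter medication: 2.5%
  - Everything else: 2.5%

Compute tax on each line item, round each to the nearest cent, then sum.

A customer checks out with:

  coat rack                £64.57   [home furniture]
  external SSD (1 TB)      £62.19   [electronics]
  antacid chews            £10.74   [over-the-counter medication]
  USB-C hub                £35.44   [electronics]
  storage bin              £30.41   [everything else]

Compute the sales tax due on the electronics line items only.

£9.28

External SSD (1 TB) £62.19: electronics → 7.25% + 2.25% municipal = 9.5% → £5.91
USB-C hub £35.44: electronics → 7.25% + 2.25% municipal = 9.5% → £3.37
Tax on electronics = £5.91 + £3.37 = £9.28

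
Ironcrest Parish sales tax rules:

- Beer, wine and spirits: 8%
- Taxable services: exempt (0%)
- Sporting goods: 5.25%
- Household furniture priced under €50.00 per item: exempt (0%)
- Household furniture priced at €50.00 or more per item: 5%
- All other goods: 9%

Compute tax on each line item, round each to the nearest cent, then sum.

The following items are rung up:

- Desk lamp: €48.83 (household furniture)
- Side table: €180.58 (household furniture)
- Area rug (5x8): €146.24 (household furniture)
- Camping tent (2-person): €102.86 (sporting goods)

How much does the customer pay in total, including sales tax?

Desk lamp €48.83: household furniture, under €50.00 → 0% → €0.00
Side table €180.58: household furniture, €50.00 or more → 5% → €9.03
Area rug (5x8) €146.24: household furniture, €50.00 or more → 5% → €7.31
Camping tent (2-person) €102.86: sporting goods → 5.25% → €5.40
Subtotal = €478.51; tax = €21.74; total due = €500.25

€500.25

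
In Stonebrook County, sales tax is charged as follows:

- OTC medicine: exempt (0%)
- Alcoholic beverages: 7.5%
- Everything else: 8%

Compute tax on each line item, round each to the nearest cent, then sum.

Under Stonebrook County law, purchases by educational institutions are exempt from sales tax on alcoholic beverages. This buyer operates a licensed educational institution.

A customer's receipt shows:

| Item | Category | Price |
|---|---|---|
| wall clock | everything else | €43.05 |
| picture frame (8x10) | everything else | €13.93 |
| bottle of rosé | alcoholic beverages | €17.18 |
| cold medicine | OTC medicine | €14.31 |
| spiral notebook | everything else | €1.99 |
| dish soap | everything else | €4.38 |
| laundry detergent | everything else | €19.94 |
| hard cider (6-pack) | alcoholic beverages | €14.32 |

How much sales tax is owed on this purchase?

Wall clock €43.05: everything else → 8% → €3.44
Picture frame (8x10) €13.93: everything else → 8% → €1.11
Bottle of rosé €17.18: alcoholic beverages, buyer-exempt → 0% → €0.00
Cold medicine €14.31: OTC medicine → 0% → €0.00
Spiral notebook €1.99: everything else → 8% → €0.16
Dish soap €4.38: everything else → 8% → €0.35
Laundry detergent €19.94: everything else → 8% → €1.60
Hard cider (6-pack) €14.32: alcoholic beverages, buyer-exempt → 0% → €0.00
Total tax = €3.44 + €1.11 + €0.16 + €0.35 + €1.60 = €6.66

€6.66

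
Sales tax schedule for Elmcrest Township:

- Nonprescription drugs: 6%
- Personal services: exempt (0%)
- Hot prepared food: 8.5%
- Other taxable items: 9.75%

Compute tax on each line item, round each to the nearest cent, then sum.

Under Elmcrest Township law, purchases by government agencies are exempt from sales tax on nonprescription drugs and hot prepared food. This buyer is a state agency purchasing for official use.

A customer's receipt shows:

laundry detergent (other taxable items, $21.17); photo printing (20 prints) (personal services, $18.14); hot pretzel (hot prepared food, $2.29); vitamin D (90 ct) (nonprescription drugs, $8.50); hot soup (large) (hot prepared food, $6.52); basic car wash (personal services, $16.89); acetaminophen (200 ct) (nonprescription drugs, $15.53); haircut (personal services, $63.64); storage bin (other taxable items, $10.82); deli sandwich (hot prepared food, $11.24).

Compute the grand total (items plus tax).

Laundry detergent $21.17: other taxable items → 9.75% → $2.06
Photo printing (20 prints) $18.14: personal services → 0% → $0.00
Hot pretzel $2.29: hot prepared food, buyer-exempt → 0% → $0.00
Vitamin D (90 ct) $8.50: nonprescription drugs, buyer-exempt → 0% → $0.00
Hot soup (large) $6.52: hot prepared food, buyer-exempt → 0% → $0.00
Basic car wash $16.89: personal services → 0% → $0.00
Acetaminophen (200 ct) $15.53: nonprescription drugs, buyer-exempt → 0% → $0.00
Haircut $63.64: personal services → 0% → $0.00
Storage bin $10.82: other taxable items → 9.75% → $1.05
Deli sandwich $11.24: hot prepared food, buyer-exempt → 0% → $0.00
Subtotal = $174.74; tax = $3.11; total due = $177.85

$177.85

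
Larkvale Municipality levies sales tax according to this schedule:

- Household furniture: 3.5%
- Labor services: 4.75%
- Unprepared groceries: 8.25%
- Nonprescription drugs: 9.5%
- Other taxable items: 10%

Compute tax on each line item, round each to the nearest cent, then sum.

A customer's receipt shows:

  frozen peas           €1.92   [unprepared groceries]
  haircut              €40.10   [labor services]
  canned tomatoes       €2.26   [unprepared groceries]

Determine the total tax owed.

Frozen peas €1.92: unprepared groceries → 8.25% → €0.16
Haircut €40.10: labor services → 4.75% → €1.90
Canned tomatoes €2.26: unprepared groceries → 8.25% → €0.19
Total tax = €0.16 + €1.90 + €0.19 = €2.25

€2.25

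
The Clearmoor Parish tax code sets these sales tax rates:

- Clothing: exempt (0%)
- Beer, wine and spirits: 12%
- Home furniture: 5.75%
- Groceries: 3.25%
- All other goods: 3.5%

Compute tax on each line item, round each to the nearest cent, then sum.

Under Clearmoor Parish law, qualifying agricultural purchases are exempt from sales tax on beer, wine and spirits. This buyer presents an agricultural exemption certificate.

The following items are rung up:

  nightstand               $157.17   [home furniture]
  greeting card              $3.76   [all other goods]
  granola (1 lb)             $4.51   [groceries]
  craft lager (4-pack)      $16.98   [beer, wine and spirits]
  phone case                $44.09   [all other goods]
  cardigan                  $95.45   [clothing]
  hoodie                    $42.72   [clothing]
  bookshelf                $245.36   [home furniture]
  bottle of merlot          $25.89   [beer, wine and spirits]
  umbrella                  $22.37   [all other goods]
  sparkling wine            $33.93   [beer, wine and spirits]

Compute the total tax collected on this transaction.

Nightstand $157.17: home furniture → 5.75% → $9.04
Greeting card $3.76: all other goods → 3.5% → $0.13
Granola (1 lb) $4.51: groceries → 3.25% → $0.15
Craft lager (4-pack) $16.98: beer, wine and spirits, buyer-exempt → 0% → $0.00
Phone case $44.09: all other goods → 3.5% → $1.54
Cardigan $95.45: clothing → 0% → $0.00
Hoodie $42.72: clothing → 0% → $0.00
Bookshelf $245.36: home furniture → 5.75% → $14.11
Bottle of merlot $25.89: beer, wine and spirits, buyer-exempt → 0% → $0.00
Umbrella $22.37: all other goods → 3.5% → $0.78
Sparkling wine $33.93: beer, wine and spirits, buyer-exempt → 0% → $0.00
Total tax = $9.04 + $0.13 + $0.15 + $1.54 + $14.11 + $0.78 = $25.75

$25.75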